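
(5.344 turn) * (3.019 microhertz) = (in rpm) 0.000968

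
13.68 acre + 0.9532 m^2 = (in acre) 13.68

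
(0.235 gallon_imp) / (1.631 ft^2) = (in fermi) 7.051e+12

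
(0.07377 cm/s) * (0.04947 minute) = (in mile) 1.361e-06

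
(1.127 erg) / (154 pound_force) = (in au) 1.1e-21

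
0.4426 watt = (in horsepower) 0.0005935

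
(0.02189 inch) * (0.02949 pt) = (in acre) 1.429e-12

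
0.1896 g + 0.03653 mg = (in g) 0.1896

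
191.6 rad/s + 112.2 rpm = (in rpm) 1942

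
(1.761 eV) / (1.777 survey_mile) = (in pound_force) 2.218e-23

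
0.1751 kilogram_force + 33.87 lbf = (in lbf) 34.26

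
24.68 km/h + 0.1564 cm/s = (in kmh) 24.69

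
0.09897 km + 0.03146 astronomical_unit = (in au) 0.03146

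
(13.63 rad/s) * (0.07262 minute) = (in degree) 3403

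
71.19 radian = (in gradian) 4532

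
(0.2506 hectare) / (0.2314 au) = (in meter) 7.239e-08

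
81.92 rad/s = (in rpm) 782.3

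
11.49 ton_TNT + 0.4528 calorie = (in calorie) 1.149e+10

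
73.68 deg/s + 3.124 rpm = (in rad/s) 1.613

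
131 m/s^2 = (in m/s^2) 131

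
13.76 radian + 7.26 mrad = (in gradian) 876.5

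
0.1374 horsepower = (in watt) 102.5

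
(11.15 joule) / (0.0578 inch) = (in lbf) 1707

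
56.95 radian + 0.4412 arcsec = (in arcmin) 1.958e+05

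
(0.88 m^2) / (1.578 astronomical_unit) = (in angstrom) 0.03728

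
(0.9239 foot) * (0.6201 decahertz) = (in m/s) 1.746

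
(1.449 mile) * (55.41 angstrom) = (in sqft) 0.0001391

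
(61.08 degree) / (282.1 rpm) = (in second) 0.03609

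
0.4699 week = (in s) 2.842e+05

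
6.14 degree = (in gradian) 6.822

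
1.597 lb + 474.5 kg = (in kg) 475.2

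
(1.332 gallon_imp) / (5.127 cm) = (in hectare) 1.181e-05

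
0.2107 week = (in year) 0.004041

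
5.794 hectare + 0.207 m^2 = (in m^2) 5.794e+04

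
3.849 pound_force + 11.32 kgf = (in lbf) 28.81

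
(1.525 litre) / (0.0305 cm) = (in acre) 0.001236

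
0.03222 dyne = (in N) 3.222e-07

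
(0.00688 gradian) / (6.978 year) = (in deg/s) 2.814e-11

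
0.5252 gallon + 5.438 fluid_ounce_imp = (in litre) 2.143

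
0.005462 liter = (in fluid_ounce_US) 0.1847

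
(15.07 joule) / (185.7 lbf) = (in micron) 1.824e+04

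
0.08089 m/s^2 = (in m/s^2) 0.08089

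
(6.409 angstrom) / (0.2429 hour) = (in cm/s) 7.329e-11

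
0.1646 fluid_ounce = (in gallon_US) 0.001286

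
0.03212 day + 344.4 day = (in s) 2.976e+07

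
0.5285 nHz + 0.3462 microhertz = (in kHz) 3.467e-10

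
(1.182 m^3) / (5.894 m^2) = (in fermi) 2.005e+14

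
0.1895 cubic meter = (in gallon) 50.06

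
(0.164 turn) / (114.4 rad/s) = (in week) 1.489e-08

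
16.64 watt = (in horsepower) 0.02231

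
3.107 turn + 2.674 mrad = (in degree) 1119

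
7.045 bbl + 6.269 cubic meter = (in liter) 7389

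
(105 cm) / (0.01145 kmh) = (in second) 330.1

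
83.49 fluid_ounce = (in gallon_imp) 0.5431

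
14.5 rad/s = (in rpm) 138.5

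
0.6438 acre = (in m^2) 2605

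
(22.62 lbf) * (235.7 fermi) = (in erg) 0.0002372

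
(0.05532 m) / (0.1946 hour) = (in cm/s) 0.007897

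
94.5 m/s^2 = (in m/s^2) 94.5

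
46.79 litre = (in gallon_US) 12.36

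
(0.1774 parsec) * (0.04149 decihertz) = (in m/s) 2.271e+13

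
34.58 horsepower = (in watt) 2.579e+04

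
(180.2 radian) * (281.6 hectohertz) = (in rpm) 4.846e+07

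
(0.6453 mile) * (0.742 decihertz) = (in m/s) 77.06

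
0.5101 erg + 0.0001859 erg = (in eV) 3.185e+11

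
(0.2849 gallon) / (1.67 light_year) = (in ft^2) 7.347e-19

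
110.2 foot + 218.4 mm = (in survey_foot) 110.9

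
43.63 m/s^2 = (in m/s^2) 43.63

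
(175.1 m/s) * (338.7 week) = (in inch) 1.412e+12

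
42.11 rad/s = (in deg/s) 2413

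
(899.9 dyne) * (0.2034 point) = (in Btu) 6.12e-10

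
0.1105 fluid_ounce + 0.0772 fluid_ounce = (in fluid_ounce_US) 0.1877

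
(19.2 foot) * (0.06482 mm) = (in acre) 9.374e-08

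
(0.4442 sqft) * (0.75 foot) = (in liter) 9.434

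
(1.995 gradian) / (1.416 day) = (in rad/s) 2.561e-07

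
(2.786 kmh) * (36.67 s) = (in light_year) 3e-15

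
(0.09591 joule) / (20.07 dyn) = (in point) 1.355e+06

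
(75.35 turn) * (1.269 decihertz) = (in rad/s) 60.08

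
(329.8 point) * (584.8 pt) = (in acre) 5.931e-06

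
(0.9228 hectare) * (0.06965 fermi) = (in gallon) 1.698e-10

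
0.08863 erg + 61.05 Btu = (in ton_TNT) 1.539e-05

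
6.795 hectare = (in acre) 16.79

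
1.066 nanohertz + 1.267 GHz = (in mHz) 1.267e+12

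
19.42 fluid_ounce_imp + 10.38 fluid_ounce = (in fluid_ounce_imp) 30.22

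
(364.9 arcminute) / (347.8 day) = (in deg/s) 2.024e-07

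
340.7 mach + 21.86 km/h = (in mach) 340.7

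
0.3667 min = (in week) 3.638e-05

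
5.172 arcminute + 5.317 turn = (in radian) 33.41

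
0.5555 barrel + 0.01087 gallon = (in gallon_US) 23.34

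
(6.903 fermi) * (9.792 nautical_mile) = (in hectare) 1.252e-14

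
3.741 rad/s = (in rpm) 35.72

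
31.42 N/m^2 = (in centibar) 0.03142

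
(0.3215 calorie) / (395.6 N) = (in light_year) 3.594e-19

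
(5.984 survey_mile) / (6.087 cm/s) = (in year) 0.005017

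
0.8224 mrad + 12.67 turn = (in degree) 4561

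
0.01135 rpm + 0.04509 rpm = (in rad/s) 0.00591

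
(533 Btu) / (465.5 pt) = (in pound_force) 7.698e+05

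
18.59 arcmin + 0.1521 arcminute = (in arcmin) 18.74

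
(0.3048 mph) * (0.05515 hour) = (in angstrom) 2.705e+11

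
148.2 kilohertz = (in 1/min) 8.892e+06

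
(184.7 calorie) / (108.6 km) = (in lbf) 0.0016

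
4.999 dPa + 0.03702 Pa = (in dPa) 5.369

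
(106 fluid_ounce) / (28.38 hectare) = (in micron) 0.01105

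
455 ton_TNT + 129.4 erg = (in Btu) 1.804e+09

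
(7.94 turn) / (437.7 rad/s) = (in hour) 3.166e-05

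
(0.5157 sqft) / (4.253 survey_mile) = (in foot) 2.297e-05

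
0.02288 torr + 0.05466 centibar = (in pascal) 57.71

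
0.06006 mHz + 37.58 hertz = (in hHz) 0.3758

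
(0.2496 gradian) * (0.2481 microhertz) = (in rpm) 9.289e-09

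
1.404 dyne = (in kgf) 1.432e-06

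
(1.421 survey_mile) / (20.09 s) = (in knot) 221.3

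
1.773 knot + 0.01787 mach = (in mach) 0.02055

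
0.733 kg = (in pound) 1.616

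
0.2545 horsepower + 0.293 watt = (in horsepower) 0.2549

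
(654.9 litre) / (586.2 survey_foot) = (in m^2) 0.003665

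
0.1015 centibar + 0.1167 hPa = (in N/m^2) 113.2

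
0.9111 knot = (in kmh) 1.687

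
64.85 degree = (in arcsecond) 2.335e+05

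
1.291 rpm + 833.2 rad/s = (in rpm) 7958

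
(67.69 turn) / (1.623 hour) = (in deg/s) 4.171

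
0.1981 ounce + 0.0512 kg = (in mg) 5.682e+04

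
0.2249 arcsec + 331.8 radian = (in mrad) 3.318e+05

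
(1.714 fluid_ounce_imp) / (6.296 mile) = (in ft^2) 5.174e-08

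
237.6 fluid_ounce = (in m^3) 0.007027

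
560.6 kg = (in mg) 5.606e+08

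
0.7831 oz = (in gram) 22.2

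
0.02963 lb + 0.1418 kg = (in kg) 0.1552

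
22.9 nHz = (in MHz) 2.29e-14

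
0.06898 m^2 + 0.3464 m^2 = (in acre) 0.0001026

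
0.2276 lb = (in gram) 103.2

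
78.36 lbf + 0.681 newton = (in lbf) 78.51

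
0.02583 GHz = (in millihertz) 2.583e+10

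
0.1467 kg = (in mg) 1.467e+05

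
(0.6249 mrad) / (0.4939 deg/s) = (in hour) 2.014e-05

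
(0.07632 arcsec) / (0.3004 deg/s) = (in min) 1.176e-06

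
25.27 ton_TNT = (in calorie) 2.527e+10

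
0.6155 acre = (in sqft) 2.681e+04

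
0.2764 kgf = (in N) 2.711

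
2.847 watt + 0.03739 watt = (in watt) 2.884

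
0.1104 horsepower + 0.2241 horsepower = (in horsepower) 0.3345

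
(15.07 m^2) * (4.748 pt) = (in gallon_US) 6.668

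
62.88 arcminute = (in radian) 0.01829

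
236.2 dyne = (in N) 0.002362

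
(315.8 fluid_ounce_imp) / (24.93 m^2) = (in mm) 0.3599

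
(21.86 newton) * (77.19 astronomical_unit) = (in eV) 1.576e+33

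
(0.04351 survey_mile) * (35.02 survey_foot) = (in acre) 0.1847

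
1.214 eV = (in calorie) 4.649e-20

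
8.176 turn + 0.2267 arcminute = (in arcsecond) 1.06e+07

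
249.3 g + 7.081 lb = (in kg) 3.461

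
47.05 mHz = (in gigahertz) 4.705e-11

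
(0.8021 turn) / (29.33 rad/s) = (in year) 5.449e-09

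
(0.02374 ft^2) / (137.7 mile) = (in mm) 9.952e-06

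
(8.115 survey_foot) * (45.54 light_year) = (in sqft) 1.147e+19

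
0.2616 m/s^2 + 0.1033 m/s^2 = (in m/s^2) 0.3649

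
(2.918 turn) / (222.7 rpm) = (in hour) 0.0002184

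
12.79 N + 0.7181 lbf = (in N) 15.98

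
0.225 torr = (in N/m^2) 30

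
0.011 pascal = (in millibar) 0.00011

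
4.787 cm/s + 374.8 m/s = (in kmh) 1349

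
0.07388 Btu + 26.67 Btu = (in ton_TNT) 6.744e-06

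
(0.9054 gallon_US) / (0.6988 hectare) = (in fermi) 4.905e+08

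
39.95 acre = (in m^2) 1.617e+05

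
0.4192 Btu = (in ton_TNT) 1.057e-07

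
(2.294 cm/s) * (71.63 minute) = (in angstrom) 9.859e+11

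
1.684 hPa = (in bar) 0.001684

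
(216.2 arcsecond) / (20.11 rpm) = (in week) 8.23e-10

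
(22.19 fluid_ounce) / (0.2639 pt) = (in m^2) 7.049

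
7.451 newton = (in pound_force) 1.675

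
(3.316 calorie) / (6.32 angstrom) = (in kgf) 2.239e+09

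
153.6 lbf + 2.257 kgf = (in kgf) 71.93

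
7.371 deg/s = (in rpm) 1.229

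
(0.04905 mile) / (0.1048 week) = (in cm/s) 0.1245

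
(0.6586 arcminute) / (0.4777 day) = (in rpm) 4.433e-08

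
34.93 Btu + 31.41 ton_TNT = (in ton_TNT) 31.41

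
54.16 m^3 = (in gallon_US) 1.431e+04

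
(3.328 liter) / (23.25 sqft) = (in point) 4.367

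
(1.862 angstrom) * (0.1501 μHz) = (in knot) 5.433e-17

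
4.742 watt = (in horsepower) 0.006359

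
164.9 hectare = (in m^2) 1.649e+06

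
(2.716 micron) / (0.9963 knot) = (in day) 6.133e-11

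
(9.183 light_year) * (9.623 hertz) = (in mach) 2.455e+15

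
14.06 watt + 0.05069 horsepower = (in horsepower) 0.06954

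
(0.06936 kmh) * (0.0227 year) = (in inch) 5.43e+05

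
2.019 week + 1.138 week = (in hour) 530.4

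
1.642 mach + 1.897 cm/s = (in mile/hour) 1251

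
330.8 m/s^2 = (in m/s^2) 330.8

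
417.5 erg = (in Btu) 3.957e-08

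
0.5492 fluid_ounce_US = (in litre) 0.01624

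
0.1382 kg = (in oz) 4.875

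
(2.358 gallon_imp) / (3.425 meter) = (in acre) 7.734e-07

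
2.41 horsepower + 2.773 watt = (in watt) 1800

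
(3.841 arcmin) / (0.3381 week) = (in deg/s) 3.131e-07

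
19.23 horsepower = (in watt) 1.434e+04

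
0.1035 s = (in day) 1.198e-06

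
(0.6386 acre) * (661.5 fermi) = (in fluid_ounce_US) 5.781e-05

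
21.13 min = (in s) 1268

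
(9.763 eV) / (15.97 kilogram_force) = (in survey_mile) 6.206e-24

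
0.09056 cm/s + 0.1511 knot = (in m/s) 0.07864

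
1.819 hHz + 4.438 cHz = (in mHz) 1.819e+05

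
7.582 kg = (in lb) 16.72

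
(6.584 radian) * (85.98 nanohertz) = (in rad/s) 5.661e-07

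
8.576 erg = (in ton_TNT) 2.05e-16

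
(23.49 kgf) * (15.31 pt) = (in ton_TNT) 2.974e-10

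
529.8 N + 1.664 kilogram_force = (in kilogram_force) 55.69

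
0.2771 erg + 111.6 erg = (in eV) 6.983e+13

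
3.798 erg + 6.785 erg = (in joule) 1.058e-06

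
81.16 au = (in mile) 7.544e+09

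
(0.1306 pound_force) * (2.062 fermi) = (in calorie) 2.863e-16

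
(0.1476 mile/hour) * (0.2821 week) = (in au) 7.525e-08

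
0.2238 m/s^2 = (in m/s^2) 0.2238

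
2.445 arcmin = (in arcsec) 146.7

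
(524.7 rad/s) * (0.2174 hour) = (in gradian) 2.614e+07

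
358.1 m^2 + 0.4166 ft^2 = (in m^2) 358.1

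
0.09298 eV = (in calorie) 3.56e-21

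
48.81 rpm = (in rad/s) 5.111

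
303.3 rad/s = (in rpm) 2896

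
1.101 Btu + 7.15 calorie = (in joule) 1192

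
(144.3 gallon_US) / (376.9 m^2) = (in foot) 0.004755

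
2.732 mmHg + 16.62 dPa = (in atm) 0.003611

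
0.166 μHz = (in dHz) 1.66e-06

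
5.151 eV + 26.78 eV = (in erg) 5.116e-11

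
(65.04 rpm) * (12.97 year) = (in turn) 4.434e+08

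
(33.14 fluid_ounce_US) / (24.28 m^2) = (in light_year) 4.267e-21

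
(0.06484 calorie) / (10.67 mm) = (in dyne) 2.543e+06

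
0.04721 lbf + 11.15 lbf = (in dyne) 4.981e+06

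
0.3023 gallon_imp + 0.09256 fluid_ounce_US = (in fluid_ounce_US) 46.56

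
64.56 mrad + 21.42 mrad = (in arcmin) 295.6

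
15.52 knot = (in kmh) 28.74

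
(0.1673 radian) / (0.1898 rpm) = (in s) 8.417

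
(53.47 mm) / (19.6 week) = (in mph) 1.009e-08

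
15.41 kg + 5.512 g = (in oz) 543.8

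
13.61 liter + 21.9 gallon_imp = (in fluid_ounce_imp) 3983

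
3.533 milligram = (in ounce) 0.0001246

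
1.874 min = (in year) 3.565e-06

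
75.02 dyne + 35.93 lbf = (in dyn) 1.598e+07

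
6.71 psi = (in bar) 0.4626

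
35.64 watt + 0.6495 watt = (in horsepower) 0.04867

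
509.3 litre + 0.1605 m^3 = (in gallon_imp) 147.3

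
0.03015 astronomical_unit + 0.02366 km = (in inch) 1.776e+11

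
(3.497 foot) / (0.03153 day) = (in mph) 0.0008752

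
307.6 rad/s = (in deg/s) 1.762e+04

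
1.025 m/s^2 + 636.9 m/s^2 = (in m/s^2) 637.9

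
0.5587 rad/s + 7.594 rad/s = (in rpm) 77.85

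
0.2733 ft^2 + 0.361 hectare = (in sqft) 3.886e+04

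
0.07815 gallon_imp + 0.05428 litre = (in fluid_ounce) 13.85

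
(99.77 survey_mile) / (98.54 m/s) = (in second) 1629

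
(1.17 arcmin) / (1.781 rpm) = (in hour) 5.069e-07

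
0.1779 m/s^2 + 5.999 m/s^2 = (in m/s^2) 6.177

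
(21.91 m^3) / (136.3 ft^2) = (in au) 1.157e-11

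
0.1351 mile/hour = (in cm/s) 6.04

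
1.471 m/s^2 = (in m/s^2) 1.471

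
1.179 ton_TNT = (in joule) 4.933e+09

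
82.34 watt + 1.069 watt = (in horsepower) 0.1119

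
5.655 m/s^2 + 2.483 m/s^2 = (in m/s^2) 8.138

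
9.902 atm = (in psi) 145.5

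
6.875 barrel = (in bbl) 6.875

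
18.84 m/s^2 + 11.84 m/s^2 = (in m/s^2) 30.68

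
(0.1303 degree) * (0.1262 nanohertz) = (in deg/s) 1.644e-11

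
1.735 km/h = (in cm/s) 48.19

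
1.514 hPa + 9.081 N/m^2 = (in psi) 0.02328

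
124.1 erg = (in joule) 1.241e-05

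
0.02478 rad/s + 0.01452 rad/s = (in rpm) 0.3753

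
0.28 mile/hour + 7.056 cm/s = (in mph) 0.4378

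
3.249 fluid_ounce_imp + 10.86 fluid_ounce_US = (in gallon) 0.1092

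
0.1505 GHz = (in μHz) 1.505e+14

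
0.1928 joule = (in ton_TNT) 4.608e-11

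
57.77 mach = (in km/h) 7.081e+04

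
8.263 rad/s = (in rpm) 78.91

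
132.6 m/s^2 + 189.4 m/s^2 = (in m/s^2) 322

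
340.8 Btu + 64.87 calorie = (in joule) 3.598e+05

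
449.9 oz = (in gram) 1.275e+04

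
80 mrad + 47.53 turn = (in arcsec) 6.162e+07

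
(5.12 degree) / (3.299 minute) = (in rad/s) 0.0004515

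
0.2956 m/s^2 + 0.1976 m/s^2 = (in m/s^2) 0.4932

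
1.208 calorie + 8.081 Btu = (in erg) 8.531e+10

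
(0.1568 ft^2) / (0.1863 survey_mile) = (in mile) 3.019e-08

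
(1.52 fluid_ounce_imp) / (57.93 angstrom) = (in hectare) 0.7455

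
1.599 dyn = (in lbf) 3.595e-06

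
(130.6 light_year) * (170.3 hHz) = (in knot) 4.09e+22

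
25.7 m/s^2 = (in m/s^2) 25.7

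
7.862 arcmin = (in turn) 0.000364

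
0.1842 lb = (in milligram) 8.355e+04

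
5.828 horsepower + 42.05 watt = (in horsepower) 5.884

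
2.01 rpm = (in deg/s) 12.06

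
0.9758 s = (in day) 1.129e-05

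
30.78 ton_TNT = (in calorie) 3.078e+10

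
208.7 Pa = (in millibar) 2.087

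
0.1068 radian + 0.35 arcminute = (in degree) 6.125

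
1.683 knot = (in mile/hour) 1.937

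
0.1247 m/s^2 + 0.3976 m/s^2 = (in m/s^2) 0.5223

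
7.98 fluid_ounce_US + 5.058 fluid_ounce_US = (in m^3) 0.0003856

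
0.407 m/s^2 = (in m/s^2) 0.407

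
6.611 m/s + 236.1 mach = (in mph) 1.798e+05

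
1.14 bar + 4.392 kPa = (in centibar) 118.4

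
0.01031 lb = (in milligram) 4677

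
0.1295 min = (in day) 8.993e-05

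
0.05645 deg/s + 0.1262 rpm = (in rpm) 0.1356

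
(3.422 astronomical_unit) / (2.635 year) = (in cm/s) 6.161e+05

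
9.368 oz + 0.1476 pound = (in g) 332.5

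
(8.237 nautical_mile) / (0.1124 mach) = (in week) 0.000659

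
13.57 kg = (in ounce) 478.7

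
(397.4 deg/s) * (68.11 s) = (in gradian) 3.007e+04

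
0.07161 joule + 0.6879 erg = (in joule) 0.07161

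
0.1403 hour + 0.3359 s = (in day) 0.00585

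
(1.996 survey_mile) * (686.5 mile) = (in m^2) 3.549e+09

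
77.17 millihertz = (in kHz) 7.717e-05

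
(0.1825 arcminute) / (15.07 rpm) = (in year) 1.067e-12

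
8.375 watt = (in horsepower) 0.01123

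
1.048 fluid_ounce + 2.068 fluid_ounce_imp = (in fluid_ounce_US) 3.035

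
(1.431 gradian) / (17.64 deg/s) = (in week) 1.207e-07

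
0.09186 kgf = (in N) 0.9008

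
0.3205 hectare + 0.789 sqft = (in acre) 0.792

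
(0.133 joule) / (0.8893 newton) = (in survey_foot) 0.4907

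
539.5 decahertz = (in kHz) 5.395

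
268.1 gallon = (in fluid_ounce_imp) 3.572e+04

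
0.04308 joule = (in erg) 4.308e+05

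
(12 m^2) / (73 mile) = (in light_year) 1.08e-20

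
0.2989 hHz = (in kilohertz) 0.02989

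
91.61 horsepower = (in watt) 6.831e+04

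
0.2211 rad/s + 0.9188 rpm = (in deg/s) 18.18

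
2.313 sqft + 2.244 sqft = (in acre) 0.0001046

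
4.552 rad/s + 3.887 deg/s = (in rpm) 44.12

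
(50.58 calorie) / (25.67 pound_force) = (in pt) 5254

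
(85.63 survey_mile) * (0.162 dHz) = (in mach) 6.557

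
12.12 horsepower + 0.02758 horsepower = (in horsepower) 12.15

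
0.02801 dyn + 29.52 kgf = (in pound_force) 65.08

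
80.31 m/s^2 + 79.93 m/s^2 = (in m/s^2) 160.2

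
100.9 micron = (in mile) 6.27e-08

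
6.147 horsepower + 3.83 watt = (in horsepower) 6.152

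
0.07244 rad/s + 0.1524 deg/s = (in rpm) 0.7172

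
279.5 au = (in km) 4.181e+10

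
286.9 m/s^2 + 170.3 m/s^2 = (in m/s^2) 457.2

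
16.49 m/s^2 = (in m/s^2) 16.49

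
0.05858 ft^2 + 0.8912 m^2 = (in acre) 0.0002216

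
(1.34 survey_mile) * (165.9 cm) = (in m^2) 3578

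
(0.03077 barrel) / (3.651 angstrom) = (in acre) 3311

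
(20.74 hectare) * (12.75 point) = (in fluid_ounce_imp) 3.283e+07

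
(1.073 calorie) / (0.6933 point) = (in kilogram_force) 1872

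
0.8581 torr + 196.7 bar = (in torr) 1.475e+05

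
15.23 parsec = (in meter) 4.699e+17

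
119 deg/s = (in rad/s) 2.077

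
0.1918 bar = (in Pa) 1.918e+04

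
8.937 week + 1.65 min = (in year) 0.1714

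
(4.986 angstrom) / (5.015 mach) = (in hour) 8.111e-17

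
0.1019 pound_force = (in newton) 0.4533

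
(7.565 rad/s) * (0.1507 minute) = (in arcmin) 2.352e+05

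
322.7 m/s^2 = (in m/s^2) 322.7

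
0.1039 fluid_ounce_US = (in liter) 0.003073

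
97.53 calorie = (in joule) 408.1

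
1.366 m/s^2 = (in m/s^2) 1.366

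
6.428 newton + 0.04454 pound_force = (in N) 6.626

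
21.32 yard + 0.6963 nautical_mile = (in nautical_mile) 0.7068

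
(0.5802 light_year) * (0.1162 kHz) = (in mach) 1.873e+15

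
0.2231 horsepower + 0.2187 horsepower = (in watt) 329.5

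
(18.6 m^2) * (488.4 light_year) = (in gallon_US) 2.27e+22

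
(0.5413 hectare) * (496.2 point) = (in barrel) 5960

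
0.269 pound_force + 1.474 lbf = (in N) 7.753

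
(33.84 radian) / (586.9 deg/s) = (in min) 0.05506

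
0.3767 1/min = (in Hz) 0.006278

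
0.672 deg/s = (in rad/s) 0.01173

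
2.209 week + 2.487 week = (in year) 0.09006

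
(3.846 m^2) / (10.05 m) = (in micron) 3.827e+05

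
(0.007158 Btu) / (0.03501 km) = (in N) 0.2157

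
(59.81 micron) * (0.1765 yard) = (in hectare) 9.653e-10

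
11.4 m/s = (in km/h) 41.04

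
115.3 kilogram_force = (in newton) 1131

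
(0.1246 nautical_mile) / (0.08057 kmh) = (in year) 0.000327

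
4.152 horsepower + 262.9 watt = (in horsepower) 4.505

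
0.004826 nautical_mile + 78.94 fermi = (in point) 2.534e+04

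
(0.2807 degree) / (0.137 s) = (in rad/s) 0.03576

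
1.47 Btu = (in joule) 1551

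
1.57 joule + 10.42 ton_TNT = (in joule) 4.36e+10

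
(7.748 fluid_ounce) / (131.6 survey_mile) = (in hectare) 1.082e-13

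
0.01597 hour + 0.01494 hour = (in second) 111.3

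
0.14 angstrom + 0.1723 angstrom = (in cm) 3.123e-09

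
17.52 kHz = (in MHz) 0.01752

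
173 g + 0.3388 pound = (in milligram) 3.267e+05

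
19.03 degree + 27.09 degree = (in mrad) 804.9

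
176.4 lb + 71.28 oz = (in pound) 180.9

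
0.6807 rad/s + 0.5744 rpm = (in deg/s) 42.45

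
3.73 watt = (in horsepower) 0.005002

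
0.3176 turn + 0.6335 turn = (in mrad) 5976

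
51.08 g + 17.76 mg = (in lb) 0.1127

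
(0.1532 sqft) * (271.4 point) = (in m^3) 0.001363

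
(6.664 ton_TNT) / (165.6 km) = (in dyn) 1.684e+10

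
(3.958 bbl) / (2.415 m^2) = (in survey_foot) 0.8549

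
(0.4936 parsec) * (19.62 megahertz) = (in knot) 5.809e+23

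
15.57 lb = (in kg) 7.062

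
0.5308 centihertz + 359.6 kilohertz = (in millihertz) 3.596e+08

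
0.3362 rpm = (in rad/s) 0.03521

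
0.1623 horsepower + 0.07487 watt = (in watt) 121.1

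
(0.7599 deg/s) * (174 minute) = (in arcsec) 2.856e+07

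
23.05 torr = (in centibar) 3.073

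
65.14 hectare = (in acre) 161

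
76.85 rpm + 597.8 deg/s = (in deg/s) 1059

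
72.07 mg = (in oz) 0.002542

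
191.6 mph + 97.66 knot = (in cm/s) 1.359e+04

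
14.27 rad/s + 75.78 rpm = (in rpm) 212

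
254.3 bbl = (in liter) 4.043e+04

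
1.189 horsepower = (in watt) 886.6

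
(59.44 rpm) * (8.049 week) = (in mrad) 3.03e+10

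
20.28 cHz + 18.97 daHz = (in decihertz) 1899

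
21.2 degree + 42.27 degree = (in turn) 0.1763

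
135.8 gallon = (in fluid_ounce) 1.738e+04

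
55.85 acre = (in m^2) 2.26e+05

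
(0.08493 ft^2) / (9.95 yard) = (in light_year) 9.167e-20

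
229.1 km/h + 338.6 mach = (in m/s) 1.154e+05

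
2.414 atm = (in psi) 35.48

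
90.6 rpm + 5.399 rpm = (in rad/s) 10.05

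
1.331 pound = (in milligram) 6.037e+05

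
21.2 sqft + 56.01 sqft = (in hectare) 0.0007173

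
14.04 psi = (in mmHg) 726.1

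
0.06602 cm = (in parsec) 2.14e-20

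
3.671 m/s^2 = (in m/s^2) 3.671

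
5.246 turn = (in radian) 32.96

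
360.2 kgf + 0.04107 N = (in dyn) 3.532e+08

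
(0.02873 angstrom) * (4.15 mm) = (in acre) 2.946e-18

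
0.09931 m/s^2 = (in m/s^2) 0.09931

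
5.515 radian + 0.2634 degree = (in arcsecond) 1.138e+06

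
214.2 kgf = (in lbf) 472.2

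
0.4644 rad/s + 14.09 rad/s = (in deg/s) 833.9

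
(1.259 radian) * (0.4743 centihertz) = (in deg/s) 0.3421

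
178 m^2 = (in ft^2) 1916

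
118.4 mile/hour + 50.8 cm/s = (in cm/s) 5344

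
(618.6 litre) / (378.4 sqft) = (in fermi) 1.76e+13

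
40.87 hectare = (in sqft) 4.399e+06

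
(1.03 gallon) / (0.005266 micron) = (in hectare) 74.04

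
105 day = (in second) 9.072e+06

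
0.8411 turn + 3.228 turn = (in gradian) 1628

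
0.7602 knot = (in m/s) 0.3911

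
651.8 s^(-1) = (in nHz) 6.518e+11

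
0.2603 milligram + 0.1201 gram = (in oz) 0.004246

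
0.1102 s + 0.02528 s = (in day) 1.568e-06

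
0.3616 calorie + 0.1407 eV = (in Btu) 0.001434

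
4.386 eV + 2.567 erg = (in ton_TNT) 6.135e-17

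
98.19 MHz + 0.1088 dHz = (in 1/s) 9.819e+07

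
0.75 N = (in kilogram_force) 0.07648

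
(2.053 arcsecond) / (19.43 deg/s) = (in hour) 8.153e-09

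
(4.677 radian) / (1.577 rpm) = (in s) 28.32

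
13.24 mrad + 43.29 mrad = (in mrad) 56.53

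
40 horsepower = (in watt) 2.983e+04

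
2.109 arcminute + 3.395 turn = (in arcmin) 7.333e+04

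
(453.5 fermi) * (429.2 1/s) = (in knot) 3.784e-10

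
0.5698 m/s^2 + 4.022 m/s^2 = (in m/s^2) 4.592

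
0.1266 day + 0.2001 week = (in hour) 36.66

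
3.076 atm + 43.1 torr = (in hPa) 3174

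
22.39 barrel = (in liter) 3560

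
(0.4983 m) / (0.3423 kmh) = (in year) 1.662e-07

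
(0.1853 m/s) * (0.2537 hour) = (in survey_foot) 555.2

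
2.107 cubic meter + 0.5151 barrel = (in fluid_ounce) 7.402e+04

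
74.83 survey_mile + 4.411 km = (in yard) 1.365e+05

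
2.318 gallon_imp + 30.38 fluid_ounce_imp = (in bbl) 0.07171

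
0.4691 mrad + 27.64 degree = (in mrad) 482.9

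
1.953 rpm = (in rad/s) 0.2045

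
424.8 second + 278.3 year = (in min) 1.463e+08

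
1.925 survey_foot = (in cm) 58.67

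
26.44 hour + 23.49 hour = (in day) 2.08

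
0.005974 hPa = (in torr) 0.004481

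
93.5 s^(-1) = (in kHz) 0.0935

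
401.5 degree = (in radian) 7.007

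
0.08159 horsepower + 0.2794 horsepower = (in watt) 269.2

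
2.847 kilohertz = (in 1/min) 1.708e+05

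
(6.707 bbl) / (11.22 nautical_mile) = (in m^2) 5.132e-05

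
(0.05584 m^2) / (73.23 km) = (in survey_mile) 4.738e-10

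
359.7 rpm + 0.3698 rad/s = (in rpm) 363.2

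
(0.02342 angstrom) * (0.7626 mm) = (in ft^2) 1.922e-14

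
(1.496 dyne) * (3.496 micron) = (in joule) 5.23e-11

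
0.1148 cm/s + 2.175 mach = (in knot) 1440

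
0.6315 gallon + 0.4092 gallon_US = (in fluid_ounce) 133.2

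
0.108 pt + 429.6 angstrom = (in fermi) 3.814e+10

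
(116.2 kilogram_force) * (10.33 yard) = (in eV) 6.718e+22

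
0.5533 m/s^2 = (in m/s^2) 0.5533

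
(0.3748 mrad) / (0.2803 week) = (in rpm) 2.111e-08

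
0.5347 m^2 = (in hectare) 5.347e-05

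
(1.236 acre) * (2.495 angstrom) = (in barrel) 7.85e-06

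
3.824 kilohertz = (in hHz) 38.24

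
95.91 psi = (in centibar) 661.3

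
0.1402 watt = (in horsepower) 0.000188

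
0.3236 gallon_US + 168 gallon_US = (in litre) 637.2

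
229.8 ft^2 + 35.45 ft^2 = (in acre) 0.006089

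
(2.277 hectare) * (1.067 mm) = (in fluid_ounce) 8.215e+05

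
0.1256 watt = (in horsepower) 0.0001684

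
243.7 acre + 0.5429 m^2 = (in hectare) 98.62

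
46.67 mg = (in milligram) 46.67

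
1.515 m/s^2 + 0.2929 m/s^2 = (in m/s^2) 1.808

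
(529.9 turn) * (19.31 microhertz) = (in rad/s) 0.06429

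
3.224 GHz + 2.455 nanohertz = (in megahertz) 3224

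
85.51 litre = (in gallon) 22.59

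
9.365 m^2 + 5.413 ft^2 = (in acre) 0.002438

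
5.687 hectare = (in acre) 14.05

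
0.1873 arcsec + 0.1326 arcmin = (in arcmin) 0.1357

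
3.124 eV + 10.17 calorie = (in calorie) 10.17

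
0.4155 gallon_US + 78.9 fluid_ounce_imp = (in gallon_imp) 0.8391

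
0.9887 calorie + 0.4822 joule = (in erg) 4.619e+07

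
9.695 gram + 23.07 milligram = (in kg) 0.009718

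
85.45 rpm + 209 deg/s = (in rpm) 120.3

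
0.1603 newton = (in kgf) 0.01635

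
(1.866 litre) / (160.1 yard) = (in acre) 3.15e-09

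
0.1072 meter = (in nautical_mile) 5.788e-05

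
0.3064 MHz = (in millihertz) 3.064e+08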